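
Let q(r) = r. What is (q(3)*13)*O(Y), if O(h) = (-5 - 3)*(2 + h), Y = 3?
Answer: -1560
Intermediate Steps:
O(h) = -16 - 8*h (O(h) = -8*(2 + h) = -16 - 8*h)
(q(3)*13)*O(Y) = (3*13)*(-16 - 8*3) = 39*(-16 - 24) = 39*(-40) = -1560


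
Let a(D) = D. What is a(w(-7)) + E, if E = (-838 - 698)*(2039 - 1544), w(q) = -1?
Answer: -760321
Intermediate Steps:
E = -760320 (E = -1536*495 = -760320)
a(w(-7)) + E = -1 - 760320 = -760321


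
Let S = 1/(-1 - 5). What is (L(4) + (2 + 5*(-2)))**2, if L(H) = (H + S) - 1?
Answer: 961/36 ≈ 26.694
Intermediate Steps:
S = -1/6 (S = 1/(-6) = -1/6 ≈ -0.16667)
L(H) = -7/6 + H (L(H) = (H - 1/6) - 1 = (-1/6 + H) - 1 = -7/6 + H)
(L(4) + (2 + 5*(-2)))**2 = ((-7/6 + 4) + (2 + 5*(-2)))**2 = (17/6 + (2 - 10))**2 = (17/6 - 8)**2 = (-31/6)**2 = 961/36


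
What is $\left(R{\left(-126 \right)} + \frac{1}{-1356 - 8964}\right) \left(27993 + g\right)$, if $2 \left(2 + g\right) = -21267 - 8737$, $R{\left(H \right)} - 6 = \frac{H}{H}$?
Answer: $\frac{938312371}{10320} \approx 90922.0$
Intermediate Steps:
$R{\left(H \right)} = 7$ ($R{\left(H \right)} = 6 + \frac{H}{H} = 6 + 1 = 7$)
$g = -15004$ ($g = -2 + \frac{-21267 - 8737}{2} = -2 + \frac{1}{2} \left(-30004\right) = -2 - 15002 = -15004$)
$\left(R{\left(-126 \right)} + \frac{1}{-1356 - 8964}\right) \left(27993 + g\right) = \left(7 + \frac{1}{-1356 - 8964}\right) \left(27993 - 15004\right) = \left(7 + \frac{1}{-10320}\right) 12989 = \left(7 - \frac{1}{10320}\right) 12989 = \frac{72239}{10320} \cdot 12989 = \frac{938312371}{10320}$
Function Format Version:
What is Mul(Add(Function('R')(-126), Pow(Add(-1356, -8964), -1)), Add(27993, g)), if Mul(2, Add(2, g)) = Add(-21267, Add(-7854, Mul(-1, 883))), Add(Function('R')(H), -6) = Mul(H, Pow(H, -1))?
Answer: Rational(938312371, 10320) ≈ 90922.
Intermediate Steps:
Function('R')(H) = 7 (Function('R')(H) = Add(6, Mul(H, Pow(H, -1))) = Add(6, 1) = 7)
g = -15004 (g = Add(-2, Mul(Rational(1, 2), Add(-21267, Add(-7854, Mul(-1, 883))))) = Add(-2, Mul(Rational(1, 2), Add(-21267, Add(-7854, -883)))) = Add(-2, Mul(Rational(1, 2), Add(-21267, -8737))) = Add(-2, Mul(Rational(1, 2), -30004)) = Add(-2, -15002) = -15004)
Mul(Add(Function('R')(-126), Pow(Add(-1356, -8964), -1)), Add(27993, g)) = Mul(Add(7, Pow(Add(-1356, -8964), -1)), Add(27993, -15004)) = Mul(Add(7, Pow(-10320, -1)), 12989) = Mul(Add(7, Rational(-1, 10320)), 12989) = Mul(Rational(72239, 10320), 12989) = Rational(938312371, 10320)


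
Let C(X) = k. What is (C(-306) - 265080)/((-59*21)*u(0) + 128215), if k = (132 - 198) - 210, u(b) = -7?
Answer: -66339/34222 ≈ -1.9385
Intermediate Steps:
k = -276 (k = -66 - 210 = -276)
C(X) = -276
(C(-306) - 265080)/((-59*21)*u(0) + 128215) = (-276 - 265080)/(-59*21*(-7) + 128215) = -265356/(-1239*(-7) + 128215) = -265356/(8673 + 128215) = -265356/136888 = -265356*1/136888 = -66339/34222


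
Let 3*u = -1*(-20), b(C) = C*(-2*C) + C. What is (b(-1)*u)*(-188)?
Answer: 3760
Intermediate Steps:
b(C) = C - 2*C**2 (b(C) = -2*C**2 + C = C - 2*C**2)
u = 20/3 (u = (-1*(-20))/3 = (1/3)*20 = 20/3 ≈ 6.6667)
(b(-1)*u)*(-188) = (-(1 - 2*(-1))*(20/3))*(-188) = (-(1 + 2)*(20/3))*(-188) = (-1*3*(20/3))*(-188) = -3*20/3*(-188) = -20*(-188) = 3760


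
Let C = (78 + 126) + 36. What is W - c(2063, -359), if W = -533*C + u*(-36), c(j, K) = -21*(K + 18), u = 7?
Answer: -135333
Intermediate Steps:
C = 240 (C = 204 + 36 = 240)
c(j, K) = -378 - 21*K (c(j, K) = -21*(18 + K) = -378 - 21*K)
W = -128172 (W = -533*240 + 7*(-36) = -127920 - 252 = -128172)
W - c(2063, -359) = -128172 - (-378 - 21*(-359)) = -128172 - (-378 + 7539) = -128172 - 1*7161 = -128172 - 7161 = -135333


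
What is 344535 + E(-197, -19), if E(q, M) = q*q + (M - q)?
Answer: 383522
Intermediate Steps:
E(q, M) = M + q² - q (E(q, M) = q² + (M - q) = M + q² - q)
344535 + E(-197, -19) = 344535 + (-19 + (-197)² - 1*(-197)) = 344535 + (-19 + 38809 + 197) = 344535 + 38987 = 383522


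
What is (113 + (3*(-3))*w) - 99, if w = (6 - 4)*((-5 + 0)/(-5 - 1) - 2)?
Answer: 35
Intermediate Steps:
w = -7/3 (w = 2*(-5/(-6) - 2) = 2*(-5*(-⅙) - 2) = 2*(⅚ - 2) = 2*(-7/6) = -7/3 ≈ -2.3333)
(113 + (3*(-3))*w) - 99 = (113 + (3*(-3))*(-7/3)) - 99 = (113 - 9*(-7/3)) - 99 = (113 + 21) - 99 = 134 - 99 = 35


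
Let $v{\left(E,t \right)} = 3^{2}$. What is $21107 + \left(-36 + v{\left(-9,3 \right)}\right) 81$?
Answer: $18920$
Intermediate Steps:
$v{\left(E,t \right)} = 9$
$21107 + \left(-36 + v{\left(-9,3 \right)}\right) 81 = 21107 + \left(-36 + 9\right) 81 = 21107 - 2187 = 18920$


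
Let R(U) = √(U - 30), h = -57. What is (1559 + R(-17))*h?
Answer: -88863 - 57*I*√47 ≈ -88863.0 - 390.77*I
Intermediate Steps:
R(U) = √(-30 + U)
(1559 + R(-17))*h = (1559 + √(-30 - 17))*(-57) = (1559 + √(-47))*(-57) = (1559 + I*√47)*(-57) = -88863 - 57*I*√47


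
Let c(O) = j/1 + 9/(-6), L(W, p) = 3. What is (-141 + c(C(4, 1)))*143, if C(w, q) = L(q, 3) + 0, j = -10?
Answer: -43615/2 ≈ -21808.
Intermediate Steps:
C(w, q) = 3 (C(w, q) = 3 + 0 = 3)
c(O) = -23/2 (c(O) = -10/1 + 9/(-6) = -10*1 + 9*(-⅙) = -10 - 3/2 = -23/2)
(-141 + c(C(4, 1)))*143 = (-141 - 23/2)*143 = -305/2*143 = -43615/2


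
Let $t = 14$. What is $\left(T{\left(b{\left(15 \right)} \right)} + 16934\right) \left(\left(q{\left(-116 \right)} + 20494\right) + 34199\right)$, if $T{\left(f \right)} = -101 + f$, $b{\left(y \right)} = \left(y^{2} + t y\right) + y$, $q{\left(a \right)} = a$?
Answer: $943254291$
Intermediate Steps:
$b{\left(y \right)} = y^{2} + 15 y$ ($b{\left(y \right)} = \left(y^{2} + 14 y\right) + y = y^{2} + 15 y$)
$\left(T{\left(b{\left(15 \right)} \right)} + 16934\right) \left(\left(q{\left(-116 \right)} + 20494\right) + 34199\right) = \left(\left(-101 + 15 \left(15 + 15\right)\right) + 16934\right) \left(\left(-116 + 20494\right) + 34199\right) = \left(\left(-101 + 15 \cdot 30\right) + 16934\right) \left(20378 + 34199\right) = \left(\left(-101 + 450\right) + 16934\right) 54577 = \left(349 + 16934\right) 54577 = 17283 \cdot 54577 = 943254291$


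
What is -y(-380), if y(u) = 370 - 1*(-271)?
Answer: -641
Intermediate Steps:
y(u) = 641 (y(u) = 370 + 271 = 641)
-y(-380) = -1*641 = -641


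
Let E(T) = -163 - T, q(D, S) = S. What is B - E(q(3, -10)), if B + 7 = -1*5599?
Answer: -5453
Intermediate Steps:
B = -5606 (B = -7 - 1*5599 = -7 - 5599 = -5606)
B - E(q(3, -10)) = -5606 - (-163 - 1*(-10)) = -5606 - (-163 + 10) = -5606 - 1*(-153) = -5606 + 153 = -5453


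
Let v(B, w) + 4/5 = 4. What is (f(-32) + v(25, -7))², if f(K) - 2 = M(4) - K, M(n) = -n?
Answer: 27556/25 ≈ 1102.2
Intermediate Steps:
v(B, w) = 16/5 (v(B, w) = -⅘ + 4 = 16/5)
f(K) = -2 - K (f(K) = 2 + (-1*4 - K) = 2 + (-4 - K) = -2 - K)
(f(-32) + v(25, -7))² = ((-2 - 1*(-32)) + 16/5)² = ((-2 + 32) + 16/5)² = (30 + 16/5)² = (166/5)² = 27556/25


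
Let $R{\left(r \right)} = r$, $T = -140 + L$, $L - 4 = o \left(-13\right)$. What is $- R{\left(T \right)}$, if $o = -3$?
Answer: $97$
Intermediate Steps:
$L = 43$ ($L = 4 - -39 = 4 + 39 = 43$)
$T = -97$ ($T = -140 + 43 = -97$)
$- R{\left(T \right)} = \left(-1\right) \left(-97\right) = 97$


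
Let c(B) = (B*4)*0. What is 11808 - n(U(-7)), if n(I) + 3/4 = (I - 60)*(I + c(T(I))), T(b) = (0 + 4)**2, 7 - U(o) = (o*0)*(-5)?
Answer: 48719/4 ≈ 12180.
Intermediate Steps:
U(o) = 7 (U(o) = 7 - o*0*(-5) = 7 - 0*(-5) = 7 - 1*0 = 7 + 0 = 7)
T(b) = 16 (T(b) = 4**2 = 16)
c(B) = 0 (c(B) = (4*B)*0 = 0)
n(I) = -3/4 + I*(-60 + I) (n(I) = -3/4 + (I - 60)*(I + 0) = -3/4 + (-60 + I)*I = -3/4 + I*(-60 + I))
11808 - n(U(-7)) = 11808 - (-3/4 + 7**2 - 60*7) = 11808 - (-3/4 + 49 - 420) = 11808 - 1*(-1487/4) = 11808 + 1487/4 = 48719/4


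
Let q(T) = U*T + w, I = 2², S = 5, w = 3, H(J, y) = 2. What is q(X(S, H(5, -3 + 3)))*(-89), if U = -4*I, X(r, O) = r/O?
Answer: 3293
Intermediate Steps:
I = 4
U = -16 (U = -4*4 = -16)
q(T) = 3 - 16*T (q(T) = -16*T + 3 = 3 - 16*T)
q(X(S, H(5, -3 + 3)))*(-89) = (3 - 80/2)*(-89) = (3 - 16*5/2)*(-89) = (3 - 40)*(-89) = -37*(-89) = 3293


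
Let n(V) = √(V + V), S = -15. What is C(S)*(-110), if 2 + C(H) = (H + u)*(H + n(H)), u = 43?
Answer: 46420 - 3080*I*√30 ≈ 46420.0 - 16870.0*I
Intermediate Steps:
n(V) = √2*√V (n(V) = √(2*V) = √2*√V)
C(H) = -2 + (43 + H)*(H + √2*√H) (C(H) = -2 + (H + 43)*(H + √2*√H) = -2 + (43 + H)*(H + √2*√H))
C(S)*(-110) = (-2 + (-15)² + 43*(-15) + √2*(-15)^(3/2) + 43*√2*√(-15))*(-110) = (-2 + 225 - 645 + √2*(-15*I*√15) + 43*√2*(I*√15))*(-110) = (-2 + 225 - 645 - 15*I*√30 + 43*I*√30)*(-110) = (-422 + 28*I*√30)*(-110) = 46420 - 3080*I*√30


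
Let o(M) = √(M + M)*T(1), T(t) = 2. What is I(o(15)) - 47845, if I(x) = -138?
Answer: -47983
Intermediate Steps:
o(M) = 2*√2*√M (o(M) = √(M + M)*2 = √(2*M)*2 = (√2*√M)*2 = 2*√2*√M)
I(o(15)) - 47845 = -138 - 47845 = -47983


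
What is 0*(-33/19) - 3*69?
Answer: -207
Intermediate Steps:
0*(-33/19) - 3*69 = 0*(-33*1/19) - 207 = 0*(-33/19) - 207 = 0 - 207 = -207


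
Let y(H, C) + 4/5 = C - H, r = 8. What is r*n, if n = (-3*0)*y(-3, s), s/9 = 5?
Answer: 0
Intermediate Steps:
s = 45 (s = 9*5 = 45)
y(H, C) = -⅘ + C - H (y(H, C) = -⅘ + (C - H) = -⅘ + C - H)
n = 0 (n = (-3*0)*(-⅘ + 45 - 1*(-3)) = 0*(-⅘ + 45 + 3) = 0*(236/5) = 0)
r*n = 8*0 = 0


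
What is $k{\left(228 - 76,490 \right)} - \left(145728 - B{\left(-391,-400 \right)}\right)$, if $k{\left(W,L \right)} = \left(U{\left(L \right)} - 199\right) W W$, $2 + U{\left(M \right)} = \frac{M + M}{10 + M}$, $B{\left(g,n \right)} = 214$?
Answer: $- \frac{118603354}{25} \approx -4.7441 \cdot 10^{6}$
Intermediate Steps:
$U{\left(M \right)} = -2 + \frac{2 M}{10 + M}$ ($U{\left(M \right)} = -2 + \frac{M + M}{10 + M} = -2 + \frac{2 M}{10 + M}$)
$k{\left(W,L \right)} = W^{2} \left(-199 - \frac{20}{10 + L}\right)$ ($k{\left(W,L \right)} = \left(- \frac{20}{10 + L} - 199\right) W W = \left(-199 - \frac{20}{10 + L}\right) W W = W \left(-199 - \frac{20}{10 + L}\right) W = W^{2} \left(-199 - \frac{20}{10 + L}\right)$)
$k{\left(228 - 76,490 \right)} - \left(145728 - B{\left(-391,-400 \right)}\right) = \frac{\left(228 - 76\right)^{2} \left(-2010 - 97510\right)}{10 + 490} - \left(145728 - 214\right) = \frac{\left(228 - 76\right)^{2} \left(-2010 - 97510\right)}{500} - \left(145728 - 214\right) = 152^{2} \cdot \frac{1}{500} \left(-99520\right) - 145514 = 23104 \cdot \frac{1}{500} \left(-99520\right) - 145514 = - \frac{114965504}{25} - 145514 = - \frac{118603354}{25}$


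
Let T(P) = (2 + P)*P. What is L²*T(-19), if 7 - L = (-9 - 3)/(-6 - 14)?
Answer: 330752/25 ≈ 13230.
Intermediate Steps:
L = 32/5 (L = 7 - (-9 - 3)/(-6 - 14) = 7 - (-12)/(-20) = 7 - (-12)*(-1)/20 = 7 - 1*⅗ = 7 - ⅗ = 32/5 ≈ 6.4000)
T(P) = P*(2 + P)
L²*T(-19) = (32/5)²*(-19*(2 - 19)) = 1024*(-19*(-17))/25 = (1024/25)*323 = 330752/25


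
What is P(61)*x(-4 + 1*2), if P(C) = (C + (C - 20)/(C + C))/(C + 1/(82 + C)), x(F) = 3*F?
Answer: -1070069/177388 ≈ -6.0324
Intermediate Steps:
P(C) = (C + (-20 + C)/(2*C))/(C + 1/(82 + C)) (P(C) = (C + (-20 + C)/((2*C)))/(C + 1/(82 + C)) = (C + (-20 + C)*(1/(2*C)))/(C + 1/(82 + C)) = (C + (-20 + C)/(2*C))/(C + 1/(82 + C)))
P(61)*x(-4 + 1*2) = ((-820 + 61³ + 31*61 + (165/2)*61²)/(61*(1 + 61² + 82*61)))*(3*(-4 + 1*2)) = ((-820 + 226981 + 1891 + (165/2)*3721)/(61*(1 + 3721 + 5002)))*(3*(-4 + 2)) = ((1/61)*(-820 + 226981 + 1891 + 613965/2)/8724)*(3*(-2)) = ((1/61)*(1/8724)*(1070069/2))*(-6) = (1070069/1064328)*(-6) = -1070069/177388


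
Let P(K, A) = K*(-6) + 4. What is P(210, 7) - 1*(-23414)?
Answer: 22158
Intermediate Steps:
P(K, A) = 4 - 6*K (P(K, A) = -6*K + 4 = 4 - 6*K)
P(210, 7) - 1*(-23414) = (4 - 6*210) - 1*(-23414) = (4 - 1260) + 23414 = -1256 + 23414 = 22158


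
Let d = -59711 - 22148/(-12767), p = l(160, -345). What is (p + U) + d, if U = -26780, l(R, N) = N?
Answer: -1108613064/12767 ≈ -86834.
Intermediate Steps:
p = -345
d = -762308189/12767 (d = -59711 - 22148*(-1/12767) = -59711 + 22148/12767 = -762308189/12767 ≈ -59709.)
(p + U) + d = (-345 - 26780) - 762308189/12767 = -27125 - 762308189/12767 = -1108613064/12767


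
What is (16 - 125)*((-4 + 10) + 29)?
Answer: -3815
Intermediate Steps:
(16 - 125)*((-4 + 10) + 29) = -109*(6 + 29) = -109*35 = -3815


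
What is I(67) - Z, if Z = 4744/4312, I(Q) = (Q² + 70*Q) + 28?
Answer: 4961980/539 ≈ 9205.9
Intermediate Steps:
I(Q) = 28 + Q² + 70*Q
Z = 593/539 (Z = 4744*(1/4312) = 593/539 ≈ 1.1002)
I(67) - Z = (28 + 67² + 70*67) - 1*593/539 = (28 + 4489 + 4690) - 593/539 = 9207 - 593/539 = 4961980/539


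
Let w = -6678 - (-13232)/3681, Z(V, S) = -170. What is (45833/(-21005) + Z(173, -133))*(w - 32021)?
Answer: 171717440933507/25773135 ≈ 6.6627e+6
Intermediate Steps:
w = -24568486/3681 (w = -6678 - (-13232)/3681 = -6678 - 1*(-13232/3681) = -6678 + 13232/3681 = -24568486/3681 ≈ -6674.4)
(45833/(-21005) + Z(173, -133))*(w - 32021) = (45833/(-21005) - 170)*(-24568486/3681 - 32021) = (45833*(-1/21005) - 170)*(-142437787/3681) = (-45833/21005 - 170)*(-142437787/3681) = -3616683/21005*(-142437787/3681) = 171717440933507/25773135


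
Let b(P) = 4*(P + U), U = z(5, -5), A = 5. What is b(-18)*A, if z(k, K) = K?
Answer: -460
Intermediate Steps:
U = -5
b(P) = -20 + 4*P (b(P) = 4*(P - 5) = 4*(-5 + P) = -20 + 4*P)
b(-18)*A = (-20 + 4*(-18))*5 = (-20 - 72)*5 = -92*5 = -460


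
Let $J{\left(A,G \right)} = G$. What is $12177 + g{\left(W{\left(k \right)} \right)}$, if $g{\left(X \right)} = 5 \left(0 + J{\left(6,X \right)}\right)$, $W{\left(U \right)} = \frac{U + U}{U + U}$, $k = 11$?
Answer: $12182$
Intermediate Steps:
$W{\left(U \right)} = 1$ ($W{\left(U \right)} = \frac{2 U}{2 U} = 2 U \frac{1}{2 U} = 1$)
$g{\left(X \right)} = 5 X$ ($g{\left(X \right)} = 5 \left(0 + X\right) = 5 X$)
$12177 + g{\left(W{\left(k \right)} \right)} = 12177 + 5 \cdot 1 = 12177 + 5 = 12182$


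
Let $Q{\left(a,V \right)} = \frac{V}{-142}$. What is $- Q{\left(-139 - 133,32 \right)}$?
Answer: $\frac{16}{71} \approx 0.22535$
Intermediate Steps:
$Q{\left(a,V \right)} = - \frac{V}{142}$ ($Q{\left(a,V \right)} = V \left(- \frac{1}{142}\right) = - \frac{V}{142}$)
$- Q{\left(-139 - 133,32 \right)} = - \frac{\left(-1\right) 32}{142} = \left(-1\right) \left(- \frac{16}{71}\right) = \frac{16}{71}$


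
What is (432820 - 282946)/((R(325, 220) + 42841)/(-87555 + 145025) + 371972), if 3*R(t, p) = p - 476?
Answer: 25839776340/64131820787 ≈ 0.40292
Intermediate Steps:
R(t, p) = -476/3 + p/3 (R(t, p) = (p - 476)/3 = (-476 + p)/3 = -476/3 + p/3)
(432820 - 282946)/((R(325, 220) + 42841)/(-87555 + 145025) + 371972) = (432820 - 282946)/(((-476/3 + (⅓)*220) + 42841)/(-87555 + 145025) + 371972) = 149874/(((-476/3 + 220/3) + 42841)/57470 + 371972) = 149874/((-256/3 + 42841)*(1/57470) + 371972) = 149874/((128267/3)*(1/57470) + 371972) = 149874/(128267/172410 + 371972) = 149874/(64131820787/172410) = 149874*(172410/64131820787) = 25839776340/64131820787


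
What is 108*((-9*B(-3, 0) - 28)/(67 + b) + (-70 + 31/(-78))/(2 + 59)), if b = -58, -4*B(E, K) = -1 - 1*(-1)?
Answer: -365286/793 ≈ -460.64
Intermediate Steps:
B(E, K) = 0 (B(E, K) = -(-1 - 1*(-1))/4 = -(-1 + 1)/4 = -¼*0 = 0)
108*((-9*B(-3, 0) - 28)/(67 + b) + (-70 + 31/(-78))/(2 + 59)) = 108*((-9*0 - 28)/(67 - 58) + (-70 + 31/(-78))/(2 + 59)) = 108*((0 - 28)/9 + (-70 + 31*(-1/78))/61) = 108*(-28*⅑ + (-70 - 31/78)*(1/61)) = 108*(-28/9 - 5491/78*1/61) = 108*(-28/9 - 5491/4758) = 108*(-60881/14274) = -365286/793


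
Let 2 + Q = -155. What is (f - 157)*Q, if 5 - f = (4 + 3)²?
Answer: 31557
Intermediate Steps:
Q = -157 (Q = -2 - 155 = -157)
f = -44 (f = 5 - (4 + 3)² = 5 - 1*7² = 5 - 1*49 = 5 - 49 = -44)
(f - 157)*Q = (-44 - 157)*(-157) = -201*(-157) = 31557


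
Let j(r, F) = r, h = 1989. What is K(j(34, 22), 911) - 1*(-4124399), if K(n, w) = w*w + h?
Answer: 4956309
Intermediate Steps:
K(n, w) = 1989 + w**2 (K(n, w) = w*w + 1989 = w**2 + 1989 = 1989 + w**2)
K(j(34, 22), 911) - 1*(-4124399) = (1989 + 911**2) - 1*(-4124399) = (1989 + 829921) + 4124399 = 831910 + 4124399 = 4956309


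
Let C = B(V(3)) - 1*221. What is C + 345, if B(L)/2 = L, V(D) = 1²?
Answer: 126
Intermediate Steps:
V(D) = 1
B(L) = 2*L
C = -219 (C = 2*1 - 1*221 = 2 - 221 = -219)
C + 345 = -219 + 345 = 126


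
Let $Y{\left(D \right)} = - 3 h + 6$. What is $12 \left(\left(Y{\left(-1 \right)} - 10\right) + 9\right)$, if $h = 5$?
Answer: $-120$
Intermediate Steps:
$Y{\left(D \right)} = -9$ ($Y{\left(D \right)} = \left(-3\right) 5 + 6 = -15 + 6 = -9$)
$12 \left(\left(Y{\left(-1 \right)} - 10\right) + 9\right) = 12 \left(\left(-9 - 10\right) + 9\right) = 12 \left(-19 + 9\right) = 12 \left(-10\right) = -120$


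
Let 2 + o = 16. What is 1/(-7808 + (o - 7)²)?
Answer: -1/7759 ≈ -0.00012888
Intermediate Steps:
o = 14 (o = -2 + 16 = 14)
1/(-7808 + (o - 7)²) = 1/(-7808 + (14 - 7)²) = 1/(-7808 + 7²) = 1/(-7808 + 49) = 1/(-7759) = -1/7759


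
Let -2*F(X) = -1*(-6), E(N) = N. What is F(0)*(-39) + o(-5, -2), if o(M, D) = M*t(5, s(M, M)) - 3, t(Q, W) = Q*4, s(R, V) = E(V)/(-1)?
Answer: 14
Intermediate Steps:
s(R, V) = -V (s(R, V) = V/(-1) = V*(-1) = -V)
F(X) = -3 (F(X) = -(-1)*(-6)/2 = -½*6 = -3)
t(Q, W) = 4*Q
o(M, D) = -3 + 20*M (o(M, D) = M*(4*5) - 3 = M*20 - 3 = 20*M - 3 = -3 + 20*M)
F(0)*(-39) + o(-5, -2) = -3*(-39) + (-3 + 20*(-5)) = 117 + (-3 - 100) = 117 - 103 = 14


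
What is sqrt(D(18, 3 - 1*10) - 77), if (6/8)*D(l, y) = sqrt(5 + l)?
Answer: sqrt(-693 + 12*sqrt(23))/3 ≈ 8.4027*I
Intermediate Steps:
D(l, y) = 4*sqrt(5 + l)/3
sqrt(D(18, 3 - 1*10) - 77) = sqrt(4*sqrt(5 + 18)/3 - 77) = sqrt(4*sqrt(23)/3 - 77) = sqrt(-77 + 4*sqrt(23)/3)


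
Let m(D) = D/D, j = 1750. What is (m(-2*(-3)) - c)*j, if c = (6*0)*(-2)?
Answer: 1750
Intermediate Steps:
m(D) = 1
c = 0 (c = 0*(-2) = 0)
(m(-2*(-3)) - c)*j = (1 - 1*0)*1750 = (1 + 0)*1750 = 1*1750 = 1750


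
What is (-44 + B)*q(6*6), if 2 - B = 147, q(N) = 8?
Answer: -1512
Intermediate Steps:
B = -145 (B = 2 - 1*147 = 2 - 147 = -145)
(-44 + B)*q(6*6) = (-44 - 145)*8 = -189*8 = -1512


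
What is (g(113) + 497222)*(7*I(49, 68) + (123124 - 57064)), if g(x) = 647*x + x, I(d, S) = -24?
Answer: 37587827832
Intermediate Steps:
g(x) = 648*x
(g(113) + 497222)*(7*I(49, 68) + (123124 - 57064)) = (648*113 + 497222)*(7*(-24) + (123124 - 57064)) = (73224 + 497222)*(-168 + 66060) = 570446*65892 = 37587827832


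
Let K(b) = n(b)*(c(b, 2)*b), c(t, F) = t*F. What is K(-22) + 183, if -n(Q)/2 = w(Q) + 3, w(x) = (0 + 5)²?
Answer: -54025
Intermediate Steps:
c(t, F) = F*t
w(x) = 25 (w(x) = 5² = 25)
n(Q) = -56 (n(Q) = -2*(25 + 3) = -2*28 = -56)
K(b) = -112*b² (K(b) = -56*2*b*b = -112*b²)
K(-22) + 183 = -112*(-22)² + 183 = -112*484 + 183 = -54208 + 183 = -54025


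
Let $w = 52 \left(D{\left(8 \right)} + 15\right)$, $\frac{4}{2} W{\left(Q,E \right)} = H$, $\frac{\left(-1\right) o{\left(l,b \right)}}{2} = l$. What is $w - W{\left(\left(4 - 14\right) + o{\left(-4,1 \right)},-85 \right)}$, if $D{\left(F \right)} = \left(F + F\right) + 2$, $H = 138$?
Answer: $1647$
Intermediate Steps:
$D{\left(F \right)} = 2 + 2 F$ ($D{\left(F \right)} = 2 F + 2 = 2 + 2 F$)
$o{\left(l,b \right)} = - 2 l$
$W{\left(Q,E \right)} = 69$ ($W{\left(Q,E \right)} = \frac{1}{2} \cdot 138 = 69$)
$w = 1716$ ($w = 52 \left(\left(2 + 2 \cdot 8\right) + 15\right) = 52 \left(\left(2 + 16\right) + 15\right) = 52 \left(18 + 15\right) = 52 \cdot 33 = 1716$)
$w - W{\left(\left(4 - 14\right) + o{\left(-4,1 \right)},-85 \right)} = 1716 - 69 = 1647$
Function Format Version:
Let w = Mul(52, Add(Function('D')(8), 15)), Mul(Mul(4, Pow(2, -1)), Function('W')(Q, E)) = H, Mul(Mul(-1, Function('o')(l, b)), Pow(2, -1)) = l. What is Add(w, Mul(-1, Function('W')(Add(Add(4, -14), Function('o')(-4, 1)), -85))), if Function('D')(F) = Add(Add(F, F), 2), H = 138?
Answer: 1647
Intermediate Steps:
Function('D')(F) = Add(2, Mul(2, F)) (Function('D')(F) = Add(Mul(2, F), 2) = Add(2, Mul(2, F)))
Function('o')(l, b) = Mul(-2, l)
Function('W')(Q, E) = 69 (Function('W')(Q, E) = Mul(Rational(1, 2), 138) = 69)
w = 1716 (w = Mul(52, Add(Add(2, Mul(2, 8)), 15)) = Mul(52, Add(Add(2, 16), 15)) = Mul(52, Add(18, 15)) = Mul(52, 33) = 1716)
Add(w, Mul(-1, Function('W')(Add(Add(4, -14), Function('o')(-4, 1)), -85))) = Add(1716, Mul(-1, 69)) = Add(1716, -69) = 1647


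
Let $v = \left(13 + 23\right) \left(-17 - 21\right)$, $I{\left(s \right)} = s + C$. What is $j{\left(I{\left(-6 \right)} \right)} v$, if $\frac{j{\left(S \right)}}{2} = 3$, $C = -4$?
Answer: $-8208$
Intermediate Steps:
$I{\left(s \right)} = -4 + s$ ($I{\left(s \right)} = s - 4 = -4 + s$)
$j{\left(S \right)} = 6$ ($j{\left(S \right)} = 2 \cdot 3 = 6$)
$v = -1368$ ($v = 36 \left(-38\right) = -1368$)
$j{\left(I{\left(-6 \right)} \right)} v = 6 \left(-1368\right) = -8208$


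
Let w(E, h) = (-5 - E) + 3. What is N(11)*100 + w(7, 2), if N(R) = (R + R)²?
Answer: 48391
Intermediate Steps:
N(R) = 4*R² (N(R) = (2*R)² = 4*R²)
w(E, h) = -2 - E
N(11)*100 + w(7, 2) = (4*11²)*100 + (-2 - 1*7) = (4*121)*100 + (-2 - 7) = 484*100 - 9 = 48400 - 9 = 48391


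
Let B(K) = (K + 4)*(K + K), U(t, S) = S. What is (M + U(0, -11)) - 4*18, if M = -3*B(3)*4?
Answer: -587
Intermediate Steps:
B(K) = 2*K*(4 + K) (B(K) = (4 + K)*(2*K) = 2*K*(4 + K))
M = -504 (M = -6*3*(4 + 3)*4 = -6*3*7*4 = -3*42*4 = -126*4 = -504)
(M + U(0, -11)) - 4*18 = (-504 - 11) - 4*18 = -515 - 72 = -587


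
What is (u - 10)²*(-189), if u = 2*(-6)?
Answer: -91476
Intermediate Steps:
u = -12
(u - 10)²*(-189) = (-12 - 10)²*(-189) = (-22)²*(-189) = 484*(-189) = -91476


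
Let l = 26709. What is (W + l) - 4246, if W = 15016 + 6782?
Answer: 44261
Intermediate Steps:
W = 21798
(W + l) - 4246 = (21798 + 26709) - 4246 = 48507 - 4246 = 44261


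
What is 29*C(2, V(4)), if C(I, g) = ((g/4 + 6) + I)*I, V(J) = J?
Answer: 522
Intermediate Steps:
C(I, g) = I*(6 + I + g/4) (C(I, g) = ((g*(1/4) + 6) + I)*I = ((g/4 + 6) + I)*I = ((6 + g/4) + I)*I = (6 + I + g/4)*I = I*(6 + I + g/4))
29*C(2, V(4)) = 29*((1/4)*2*(24 + 4 + 4*2)) = 29*((1/4)*2*(24 + 4 + 8)) = 29*((1/4)*2*36) = 29*18 = 522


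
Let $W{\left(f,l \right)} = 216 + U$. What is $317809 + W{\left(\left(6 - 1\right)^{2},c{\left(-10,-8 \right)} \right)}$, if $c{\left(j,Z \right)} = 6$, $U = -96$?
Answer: $317929$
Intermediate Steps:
$W{\left(f,l \right)} = 120$ ($W{\left(f,l \right)} = 216 - 96 = 120$)
$317809 + W{\left(\left(6 - 1\right)^{2},c{\left(-10,-8 \right)} \right)} = 317809 + 120 = 317929$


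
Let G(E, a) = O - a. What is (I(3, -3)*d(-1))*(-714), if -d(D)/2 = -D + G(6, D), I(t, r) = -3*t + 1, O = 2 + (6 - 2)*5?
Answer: -274176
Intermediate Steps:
O = 22 (O = 2 + 4*5 = 2 + 20 = 22)
G(E, a) = 22 - a
I(t, r) = 1 - 3*t
d(D) = -44 + 4*D (d(D) = -2*(-D + (22 - D)) = -2*(22 - 2*D) = -44 + 4*D)
(I(3, -3)*d(-1))*(-714) = ((1 - 3*3)*(-44 + 4*(-1)))*(-714) = ((1 - 9)*(-44 - 4))*(-714) = -8*(-48)*(-714) = 384*(-714) = -274176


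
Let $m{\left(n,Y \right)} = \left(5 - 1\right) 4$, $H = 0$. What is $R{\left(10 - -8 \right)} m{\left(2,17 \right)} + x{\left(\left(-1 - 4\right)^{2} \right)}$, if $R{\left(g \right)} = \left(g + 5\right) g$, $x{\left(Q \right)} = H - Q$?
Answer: $6599$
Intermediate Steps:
$m{\left(n,Y \right)} = 16$ ($m{\left(n,Y \right)} = 4 \cdot 4 = 16$)
$x{\left(Q \right)} = - Q$ ($x{\left(Q \right)} = 0 - Q = - Q$)
$R{\left(g \right)} = g \left(5 + g\right)$ ($R{\left(g \right)} = \left(5 + g\right) g = g \left(5 + g\right)$)
$R{\left(10 - -8 \right)} m{\left(2,17 \right)} + x{\left(\left(-1 - 4\right)^{2} \right)} = \left(10 - -8\right) \left(5 + \left(10 - -8\right)\right) 16 - \left(-1 - 4\right)^{2} = \left(10 + 8\right) \left(5 + \left(10 + 8\right)\right) 16 - \left(-5\right)^{2} = 18 \left(5 + 18\right) 16 - 25 = 18 \cdot 23 \cdot 16 - 25 = 414 \cdot 16 - 25 = 6624 - 25 = 6599$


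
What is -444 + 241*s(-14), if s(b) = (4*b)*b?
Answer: 188500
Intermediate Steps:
s(b) = 4*b²
-444 + 241*s(-14) = -444 + 241*(4*(-14)²) = -444 + 241*(4*196) = -444 + 241*784 = -444 + 188944 = 188500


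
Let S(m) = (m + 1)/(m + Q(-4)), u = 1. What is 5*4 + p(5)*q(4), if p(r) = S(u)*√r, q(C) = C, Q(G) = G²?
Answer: 20 + 8*√5/17 ≈ 21.052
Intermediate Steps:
S(m) = (1 + m)/(16 + m) (S(m) = (m + 1)/(m + (-4)²) = (1 + m)/(m + 16) = (1 + m)/(16 + m))
p(r) = 2*√r/17 (p(r) = ((1 + 1)/(16 + 1))*√r = (2/17)*√r = ((1/17)*2)*√r = 2*√r/17)
5*4 + p(5)*q(4) = 5*4 + (2*√5/17)*4 = 20 + 8*√5/17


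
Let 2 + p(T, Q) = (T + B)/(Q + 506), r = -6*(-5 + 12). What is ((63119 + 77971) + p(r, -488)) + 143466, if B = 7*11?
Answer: 5122007/18 ≈ 2.8456e+5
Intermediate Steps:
r = -42 (r = -6*7 = -42)
B = 77
p(T, Q) = -2 + (77 + T)/(506 + Q) (p(T, Q) = -2 + (T + 77)/(Q + 506) = -2 + (77 + T)/(506 + Q))
((63119 + 77971) + p(r, -488)) + 143466 = ((63119 + 77971) + (-935 - 42 - 2*(-488))/(506 - 488)) + 143466 = (141090 + (-935 - 42 + 976)/18) + 143466 = (141090 + (1/18)*(-1)) + 143466 = (141090 - 1/18) + 143466 = 2539619/18 + 143466 = 5122007/18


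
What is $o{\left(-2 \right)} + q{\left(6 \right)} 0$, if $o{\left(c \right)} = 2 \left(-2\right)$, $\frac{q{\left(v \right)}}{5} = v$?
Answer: $-4$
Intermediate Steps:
$q{\left(v \right)} = 5 v$
$o{\left(c \right)} = -4$
$o{\left(-2 \right)} + q{\left(6 \right)} 0 = -4 + 5 \cdot 6 \cdot 0 = -4 + 30 \cdot 0 = -4 + 0 = -4$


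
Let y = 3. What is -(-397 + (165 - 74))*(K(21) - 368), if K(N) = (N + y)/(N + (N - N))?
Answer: -785808/7 ≈ -1.1226e+5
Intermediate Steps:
K(N) = (3 + N)/N (K(N) = (N + 3)/(N + (N - N)) = (3 + N)/(N + 0) = (3 + N)/N)
-(-397 + (165 - 74))*(K(21) - 368) = -(-397 + (165 - 74))*((3 + 21)/21 - 368) = -(-397 + 91)*((1/21)*24 - 368) = -(-306)*(8/7 - 368) = -(-306)*(-2568)/7 = -1*785808/7 = -785808/7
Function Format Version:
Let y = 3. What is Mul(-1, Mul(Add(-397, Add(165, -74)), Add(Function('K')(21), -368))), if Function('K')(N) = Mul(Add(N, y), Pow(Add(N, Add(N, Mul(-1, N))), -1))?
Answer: Rational(-785808, 7) ≈ -1.1226e+5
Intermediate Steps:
Function('K')(N) = Mul(Pow(N, -1), Add(3, N)) (Function('K')(N) = Mul(Add(N, 3), Pow(Add(N, Add(N, Mul(-1, N))), -1)) = Mul(Add(3, N), Pow(Add(N, 0), -1)) = Mul(Add(3, N), Pow(N, -1)) = Mul(Pow(N, -1), Add(3, N)))
Mul(-1, Mul(Add(-397, Add(165, -74)), Add(Function('K')(21), -368))) = Mul(-1, Mul(Add(-397, Add(165, -74)), Add(Mul(Pow(21, -1), Add(3, 21)), -368))) = Mul(-1, Mul(Add(-397, 91), Add(Mul(Rational(1, 21), 24), -368))) = Mul(-1, Mul(-306, Add(Rational(8, 7), -368))) = Mul(-1, Mul(-306, Rational(-2568, 7))) = Mul(-1, Rational(785808, 7)) = Rational(-785808, 7)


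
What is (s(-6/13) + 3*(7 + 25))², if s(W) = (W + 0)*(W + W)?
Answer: 265559616/28561 ≈ 9298.0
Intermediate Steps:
s(W) = 2*W² (s(W) = W*(2*W) = 2*W²)
(s(-6/13) + 3*(7 + 25))² = (2*(-6/13)² + 3*(7 + 25))² = (2*(-6*1/13)² + 3*32)² = (2*(-6/13)² + 96)² = (2*(36/169) + 96)² = (72/169 + 96)² = (16296/169)² = 265559616/28561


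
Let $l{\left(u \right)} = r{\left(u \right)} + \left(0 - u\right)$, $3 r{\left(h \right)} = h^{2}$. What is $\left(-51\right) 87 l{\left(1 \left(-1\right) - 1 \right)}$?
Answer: $-14790$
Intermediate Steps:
$r{\left(h \right)} = \frac{h^{2}}{3}$
$l{\left(u \right)} = - u + \frac{u^{2}}{3}$ ($l{\left(u \right)} = \frac{u^{2}}{3} + \left(0 - u\right) = \frac{u^{2}}{3} - u = - u + \frac{u^{2}}{3}$)
$\left(-51\right) 87 l{\left(1 \left(-1\right) - 1 \right)} = \left(-51\right) 87 \frac{\left(1 \left(-1\right) - 1\right) \left(-3 + \left(1 \left(-1\right) - 1\right)\right)}{3} = - 4437 \frac{\left(-1 - 1\right) \left(-3 - 2\right)}{3} = - 4437 \cdot \frac{1}{3} \left(-2\right) \left(-3 - 2\right) = - 4437 \cdot \frac{1}{3} \left(-2\right) \left(-5\right) = \left(-4437\right) \frac{10}{3} = -14790$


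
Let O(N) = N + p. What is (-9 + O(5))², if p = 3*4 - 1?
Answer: 49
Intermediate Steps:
p = 11 (p = 12 - 1 = 11)
O(N) = 11 + N (O(N) = N + 11 = 11 + N)
(-9 + O(5))² = (-9 + (11 + 5))² = (-9 + 16)² = 7² = 49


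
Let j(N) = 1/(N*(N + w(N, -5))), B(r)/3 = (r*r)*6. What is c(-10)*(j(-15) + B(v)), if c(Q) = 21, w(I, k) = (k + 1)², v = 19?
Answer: 682283/5 ≈ 1.3646e+5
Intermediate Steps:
w(I, k) = (1 + k)²
B(r) = 18*r² (B(r) = 3*((r*r)*6) = 3*(r²*6) = 3*(6*r²) = 18*r²)
j(N) = 1/(N*(16 + N)) (j(N) = 1/(N*(N + (1 - 5)²)) = 1/(N*(N + (-4)²)) = 1/(N*(N + 16)) = 1/(N*(16 + N)))
c(-10)*(j(-15) + B(v)) = 21*(1/((-15)*(16 - 15)) + 18*19²) = 21*(-1/15/1 + 18*361) = 21*(-1/15*1 + 6498) = 21*(-1/15 + 6498) = 21*(97469/15) = 682283/5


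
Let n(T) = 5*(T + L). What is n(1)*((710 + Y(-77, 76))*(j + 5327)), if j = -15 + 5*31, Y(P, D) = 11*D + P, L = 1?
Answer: 80310230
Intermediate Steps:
Y(P, D) = P + 11*D
j = 140 (j = -15 + 155 = 140)
n(T) = 5 + 5*T (n(T) = 5*(T + 1) = 5*(1 + T) = 5 + 5*T)
n(1)*((710 + Y(-77, 76))*(j + 5327)) = (5 + 5*1)*((710 + (-77 + 11*76))*(140 + 5327)) = (5 + 5)*((710 + (-77 + 836))*5467) = 10*((710 + 759)*5467) = 10*(1469*5467) = 10*8031023 = 80310230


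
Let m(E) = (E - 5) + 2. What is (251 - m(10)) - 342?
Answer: -98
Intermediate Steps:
m(E) = -3 + E (m(E) = (-5 + E) + 2 = -3 + E)
(251 - m(10)) - 342 = (251 - (-3 + 10)) - 342 = (251 - 1*7) - 342 = (251 - 7) - 342 = 244 - 342 = -98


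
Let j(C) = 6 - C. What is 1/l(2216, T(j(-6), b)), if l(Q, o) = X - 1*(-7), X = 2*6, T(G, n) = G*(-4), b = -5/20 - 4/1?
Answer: 1/19 ≈ 0.052632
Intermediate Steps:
b = -17/4 (b = -5*1/20 - 4*1 = -1/4 - 4 = -17/4 ≈ -4.2500)
T(G, n) = -4*G
X = 12
l(Q, o) = 19 (l(Q, o) = 12 - 1*(-7) = 12 + 7 = 19)
1/l(2216, T(j(-6), b)) = 1/19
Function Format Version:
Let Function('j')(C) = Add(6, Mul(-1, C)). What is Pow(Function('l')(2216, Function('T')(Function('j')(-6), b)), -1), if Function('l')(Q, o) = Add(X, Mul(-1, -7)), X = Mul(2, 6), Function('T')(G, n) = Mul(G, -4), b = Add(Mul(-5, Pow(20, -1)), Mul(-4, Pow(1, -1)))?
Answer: Rational(1, 19) ≈ 0.052632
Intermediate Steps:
b = Rational(-17, 4) (b = Add(Mul(-5, Rational(1, 20)), Mul(-4, 1)) = Add(Rational(-1, 4), -4) = Rational(-17, 4) ≈ -4.2500)
Function('T')(G, n) = Mul(-4, G)
X = 12
Function('l')(Q, o) = 19 (Function('l')(Q, o) = Add(12, Mul(-1, -7)) = Add(12, 7) = 19)
Pow(Function('l')(2216, Function('T')(Function('j')(-6), b)), -1) = Pow(19, -1) = Rational(1, 19)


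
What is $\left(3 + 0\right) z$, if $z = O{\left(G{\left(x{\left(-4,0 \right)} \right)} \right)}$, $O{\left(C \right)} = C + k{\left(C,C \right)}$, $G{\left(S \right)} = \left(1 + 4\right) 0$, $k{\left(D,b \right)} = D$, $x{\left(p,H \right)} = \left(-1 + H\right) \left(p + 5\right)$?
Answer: $0$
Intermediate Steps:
$x{\left(p,H \right)} = \left(-1 + H\right) \left(5 + p\right)$
$G{\left(S \right)} = 0$ ($G{\left(S \right)} = 5 \cdot 0 = 0$)
$O{\left(C \right)} = 2 C$ ($O{\left(C \right)} = C + C = 2 C$)
$z = 0$ ($z = 2 \cdot 0 = 0$)
$\left(3 + 0\right) z = \left(3 + 0\right) 0 = 3 \cdot 0 = 0$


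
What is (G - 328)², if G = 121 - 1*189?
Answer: 156816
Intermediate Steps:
G = -68 (G = 121 - 189 = -68)
(G - 328)² = (-68 - 328)² = (-396)² = 156816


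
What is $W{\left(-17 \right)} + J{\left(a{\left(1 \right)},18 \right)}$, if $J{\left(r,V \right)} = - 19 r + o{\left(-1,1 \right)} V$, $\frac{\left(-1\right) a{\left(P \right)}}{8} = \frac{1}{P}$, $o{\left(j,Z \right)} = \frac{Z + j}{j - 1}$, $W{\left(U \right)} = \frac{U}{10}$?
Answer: $\frac{1503}{10} \approx 150.3$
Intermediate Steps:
$W{\left(U \right)} = \frac{U}{10}$ ($W{\left(U \right)} = U \frac{1}{10} = \frac{U}{10}$)
$o{\left(j,Z \right)} = \frac{Z + j}{-1 + j}$
$a{\left(P \right)} = - \frac{8}{P}$
$J{\left(r,V \right)} = - 19 r$ ($J{\left(r,V \right)} = - 19 r + \frac{1 - 1}{-1 - 1} V = - 19 r + \frac{1}{-2} \cdot 0 V = - 19 r + \left(- \frac{1}{2}\right) 0 V = - 19 r + 0 V = - 19 r + 0 = - 19 r$)
$W{\left(-17 \right)} + J{\left(a{\left(1 \right)},18 \right)} = \frac{1}{10} \left(-17\right) - 19 \left(- \frac{8}{1}\right) = - \frac{17}{10} - 19 \left(\left(-8\right) 1\right) = - \frac{17}{10} - -152 = - \frac{17}{10} + 152 = \frac{1503}{10}$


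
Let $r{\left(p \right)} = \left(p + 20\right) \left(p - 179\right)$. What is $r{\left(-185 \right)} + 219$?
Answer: $60279$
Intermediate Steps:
$r{\left(p \right)} = \left(-179 + p\right) \left(20 + p\right)$ ($r{\left(p \right)} = \left(20 + p\right) \left(-179 + p\right) = \left(-179 + p\right) \left(20 + p\right)$)
$r{\left(-185 \right)} + 219 = \left(-3580 + \left(-185\right)^{2} - -29415\right) + 219 = \left(-3580 + 34225 + 29415\right) + 219 = 60060 + 219 = 60279$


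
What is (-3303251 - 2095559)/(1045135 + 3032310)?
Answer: -1079762/815489 ≈ -1.3241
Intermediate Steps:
(-3303251 - 2095559)/(1045135 + 3032310) = -5398810/4077445 = -5398810*1/4077445 = -1079762/815489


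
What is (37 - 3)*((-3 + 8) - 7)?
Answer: -68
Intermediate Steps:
(37 - 3)*((-3 + 8) - 7) = 34*(5 - 7) = 34*(-2) = -68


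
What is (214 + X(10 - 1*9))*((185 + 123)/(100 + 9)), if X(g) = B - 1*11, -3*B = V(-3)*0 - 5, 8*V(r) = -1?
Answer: 189112/327 ≈ 578.32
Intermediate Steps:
V(r) = -⅛ (V(r) = (⅛)*(-1) = -⅛)
B = 5/3 (B = -(-⅛*0 - 5)/3 = -(0 - 5)/3 = -⅓*(-5) = 5/3 ≈ 1.6667)
X(g) = -28/3 (X(g) = 5/3 - 1*11 = 5/3 - 11 = -28/3)
(214 + X(10 - 1*9))*((185 + 123)/(100 + 9)) = (214 - 28/3)*((185 + 123)/(100 + 9)) = 614*(308/109)/3 = 614*(308*(1/109))/3 = (614/3)*(308/109) = 189112/327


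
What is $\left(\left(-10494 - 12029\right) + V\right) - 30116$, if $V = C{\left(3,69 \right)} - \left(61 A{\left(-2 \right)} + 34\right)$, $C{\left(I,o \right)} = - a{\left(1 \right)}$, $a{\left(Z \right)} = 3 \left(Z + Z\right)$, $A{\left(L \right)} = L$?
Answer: $-52557$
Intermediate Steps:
$a{\left(Z \right)} = 6 Z$ ($a{\left(Z \right)} = 3 \cdot 2 Z = 6 Z$)
$C{\left(I,o \right)} = -6$ ($C{\left(I,o \right)} = - 6 \cdot 1 = \left(-1\right) 6 = -6$)
$V = 82$ ($V = -6 - \left(61 \left(-2\right) + 34\right) = -6 - \left(-122 + 34\right) = -6 - -88 = -6 + 88 = 82$)
$\left(\left(-10494 - 12029\right) + V\right) - 30116 = \left(\left(-10494 - 12029\right) + 82\right) - 30116 = \left(-22523 + 82\right) - 30116 = -22441 - 30116 = -52557$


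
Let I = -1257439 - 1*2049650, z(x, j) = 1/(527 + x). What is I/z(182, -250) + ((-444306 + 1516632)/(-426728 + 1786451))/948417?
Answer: -1007907407343830883755/429861469497 ≈ -2.3447e+9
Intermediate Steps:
I = -3307089 (I = -1257439 - 2049650 = -3307089)
I/z(182, -250) + ((-444306 + 1516632)/(-426728 + 1786451))/948417 = -3307089/(1/(527 + 182)) + ((-444306 + 1516632)/(-426728 + 1786451))/948417 = -3307089/(1/709) + (1072326/1359723)*(1/948417) = -3307089/1/709 + (1072326*(1/1359723))*(1/948417) = -3307089*709 + (357442/453241)*(1/948417) = -2344726101 + 357442/429861469497 = -1007907407343830883755/429861469497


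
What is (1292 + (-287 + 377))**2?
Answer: 1909924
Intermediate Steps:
(1292 + (-287 + 377))**2 = (1292 + 90)**2 = 1382**2 = 1909924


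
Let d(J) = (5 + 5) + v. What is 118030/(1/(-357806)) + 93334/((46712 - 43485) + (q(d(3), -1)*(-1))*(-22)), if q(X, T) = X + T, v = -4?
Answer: -140927657261326/3337 ≈ -4.2232e+10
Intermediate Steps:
d(J) = 6 (d(J) = (5 + 5) - 4 = 10 - 4 = 6)
q(X, T) = T + X
118030/(1/(-357806)) + 93334/((46712 - 43485) + (q(d(3), -1)*(-1))*(-22)) = 118030/(1/(-357806)) + 93334/((46712 - 43485) + ((-1 + 6)*(-1))*(-22)) = 118030/(-1/357806) + 93334/(3227 + (5*(-1))*(-22)) = 118030*(-357806) + 93334/(3227 - 5*(-22)) = -42231842180 + 93334/(3227 + 110) = -42231842180 + 93334/3337 = -140927657261326/3337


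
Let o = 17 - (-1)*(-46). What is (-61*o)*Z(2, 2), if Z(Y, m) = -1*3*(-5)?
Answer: 26535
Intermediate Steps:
Z(Y, m) = 15 (Z(Y, m) = -3*(-5) = 15)
o = -29 (o = 17 - 1*46 = 17 - 46 = -29)
(-61*o)*Z(2, 2) = -61*(-29)*15 = 1769*15 = 26535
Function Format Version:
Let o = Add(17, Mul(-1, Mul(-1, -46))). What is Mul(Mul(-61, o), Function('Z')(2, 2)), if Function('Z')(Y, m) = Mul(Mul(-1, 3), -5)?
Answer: 26535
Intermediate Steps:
Function('Z')(Y, m) = 15 (Function('Z')(Y, m) = Mul(-3, -5) = 15)
o = -29 (o = Add(17, Mul(-1, 46)) = Add(17, -46) = -29)
Mul(Mul(-61, o), Function('Z')(2, 2)) = Mul(Mul(-61, -29), 15) = Mul(1769, 15) = 26535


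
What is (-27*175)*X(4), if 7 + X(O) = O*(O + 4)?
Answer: -118125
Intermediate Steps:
X(O) = -7 + O*(4 + O) (X(O) = -7 + O*(O + 4) = -7 + O*(4 + O))
(-27*175)*X(4) = (-27*175)*(-7 + 4**2 + 4*4) = -4725*(-7 + 16 + 16) = -4725*25 = -118125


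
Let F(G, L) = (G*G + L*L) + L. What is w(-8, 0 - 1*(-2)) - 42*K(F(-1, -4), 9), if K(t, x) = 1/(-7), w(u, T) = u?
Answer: -2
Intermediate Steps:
F(G, L) = L + G² + L² (F(G, L) = (G² + L²) + L = L + G² + L²)
K(t, x) = -⅐
w(-8, 0 - 1*(-2)) - 42*K(F(-1, -4), 9) = -8 - 42*(-⅐) = -8 + 6 = -2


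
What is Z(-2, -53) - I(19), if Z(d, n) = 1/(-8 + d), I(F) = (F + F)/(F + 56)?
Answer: -91/150 ≈ -0.60667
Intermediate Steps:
I(F) = 2*F/(56 + F) (I(F) = (2*F)/(56 + F) = 2*F/(56 + F))
Z(-2, -53) - I(19) = 1/(-8 - 2) - 2*19/(56 + 19) = 1/(-10) - 2*19/75 = -1/10 - 2*19/75 = -1/10 - 1*38/75 = -1/10 - 38/75 = -91/150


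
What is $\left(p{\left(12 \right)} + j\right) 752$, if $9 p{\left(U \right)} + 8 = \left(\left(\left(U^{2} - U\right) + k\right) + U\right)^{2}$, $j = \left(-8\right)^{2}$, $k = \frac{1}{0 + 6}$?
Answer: $\frac{144510524}{81} \approx 1.7841 \cdot 10^{6}$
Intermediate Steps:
$k = \frac{1}{6} \approx 0.16667$
$j = 64$
$p{\left(U \right)} = - \frac{8}{9} + \frac{\left(\frac{1}{6} + U^{2}\right)^{2}}{9}$ ($p{\left(U \right)} = - \frac{8}{9} + \frac{\left(\left(\left(U^{2} - U\right) + \frac{1}{6}\right) + U\right)^{2}}{9} = - \frac{8}{9} + \frac{\left(\left(\frac{1}{6} + U^{2} - U\right) + U\right)^{2}}{9} = - \frac{8}{9} + \frac{\left(\frac{1}{6} + U^{2}\right)^{2}}{9}$)
$\left(p{\left(12 \right)} + j\right) 752 = \left(\left(- \frac{8}{9} + \frac{\left(1 + 6 \cdot 12^{2}\right)^{2}}{324}\right) + 64\right) 752 = \left(\left(- \frac{8}{9} + \frac{\left(1 + 6 \cdot 144\right)^{2}}{324}\right) + 64\right) 752 = \left(\left(- \frac{8}{9} + \frac{\left(1 + 864\right)^{2}}{324}\right) + 64\right) 752 = \left(\left(- \frac{8}{9} + \frac{865^{2}}{324}\right) + 64\right) 752 = \left(\left(- \frac{8}{9} + \frac{1}{324} \cdot 748225\right) + 64\right) 752 = \left(\left(- \frac{8}{9} + \frac{748225}{324}\right) + 64\right) 752 = \left(\frac{747937}{324} + 64\right) 752 = \frac{768673}{324} \cdot 752 = \frac{144510524}{81}$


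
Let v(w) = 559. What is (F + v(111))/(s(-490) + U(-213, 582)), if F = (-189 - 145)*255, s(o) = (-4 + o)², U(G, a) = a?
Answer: -84611/244618 ≈ -0.34589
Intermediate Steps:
F = -85170 (F = -334*255 = -85170)
(F + v(111))/(s(-490) + U(-213, 582)) = (-85170 + 559)/((-4 - 490)² + 582) = -84611/((-494)² + 582) = -84611/(244036 + 582) = -84611/244618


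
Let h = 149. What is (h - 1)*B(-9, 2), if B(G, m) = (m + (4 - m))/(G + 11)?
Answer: 296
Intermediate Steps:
B(G, m) = 4/(11 + G)
(h - 1)*B(-9, 2) = (149 - 1)*(4/(11 - 9)) = 148*(4/2) = 148*(4*(½)) = 148*2 = 296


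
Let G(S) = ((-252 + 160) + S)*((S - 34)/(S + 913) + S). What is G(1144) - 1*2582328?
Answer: -2835106160/2057 ≈ -1.3783e+6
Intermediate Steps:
G(S) = (-92 + S)*(S + (-34 + S)/(913 + S)) (G(S) = (-92 + S)*((-34 + S)/(913 + S) + S) = (-92 + S)*(S + (-34 + S)/(913 + S)))
G(1144) - 1*2582328 = (3128 + 1144³ - 84122*1144 + 822*1144²)/(913 + 1144) - 1*2582328 = (3128 + 1497193984 - 96235568 + 822*1308736)/2057 - 2582328 = (3128 + 1497193984 - 96235568 + 1075780992)/2057 - 2582328 = (1/2057)*2476742536 - 2582328 = 2476742536/2057 - 2582328 = -2835106160/2057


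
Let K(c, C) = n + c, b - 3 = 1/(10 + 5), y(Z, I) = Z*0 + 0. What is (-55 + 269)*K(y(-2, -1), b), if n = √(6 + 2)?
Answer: 428*√2 ≈ 605.28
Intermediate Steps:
n = 2*√2 (n = √8 = 2*√2 ≈ 2.8284)
y(Z, I) = 0 (y(Z, I) = 0 + 0 = 0)
b = 46/15 (b = 3 + 1/(10 + 5) = 3 + 1/15 = 46/15 ≈ 3.0667)
K(c, C) = c + 2*√2 (K(c, C) = 2*√2 + c = c + 2*√2)
(-55 + 269)*K(y(-2, -1), b) = (-55 + 269)*(0 + 2*√2) = 214*(2*√2) = 428*√2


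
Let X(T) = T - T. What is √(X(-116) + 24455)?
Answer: √24455 ≈ 156.38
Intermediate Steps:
X(T) = 0
√(X(-116) + 24455) = √(0 + 24455) = √24455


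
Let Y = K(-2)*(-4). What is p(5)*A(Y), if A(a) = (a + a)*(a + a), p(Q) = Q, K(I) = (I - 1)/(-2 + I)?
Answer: 180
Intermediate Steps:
K(I) = (-1 + I)/(-2 + I)
Y = -3 (Y = ((-1 - 2)/(-2 - 2))*(-4) = (-3/(-4))*(-4) = -¼*(-3)*(-4) = (¾)*(-4) = -3)
A(a) = 4*a² (A(a) = (2*a)*(2*a) = 4*a²)
p(5)*A(Y) = 5*(4*(-3)²) = 5*(4*9) = 5*36 = 180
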